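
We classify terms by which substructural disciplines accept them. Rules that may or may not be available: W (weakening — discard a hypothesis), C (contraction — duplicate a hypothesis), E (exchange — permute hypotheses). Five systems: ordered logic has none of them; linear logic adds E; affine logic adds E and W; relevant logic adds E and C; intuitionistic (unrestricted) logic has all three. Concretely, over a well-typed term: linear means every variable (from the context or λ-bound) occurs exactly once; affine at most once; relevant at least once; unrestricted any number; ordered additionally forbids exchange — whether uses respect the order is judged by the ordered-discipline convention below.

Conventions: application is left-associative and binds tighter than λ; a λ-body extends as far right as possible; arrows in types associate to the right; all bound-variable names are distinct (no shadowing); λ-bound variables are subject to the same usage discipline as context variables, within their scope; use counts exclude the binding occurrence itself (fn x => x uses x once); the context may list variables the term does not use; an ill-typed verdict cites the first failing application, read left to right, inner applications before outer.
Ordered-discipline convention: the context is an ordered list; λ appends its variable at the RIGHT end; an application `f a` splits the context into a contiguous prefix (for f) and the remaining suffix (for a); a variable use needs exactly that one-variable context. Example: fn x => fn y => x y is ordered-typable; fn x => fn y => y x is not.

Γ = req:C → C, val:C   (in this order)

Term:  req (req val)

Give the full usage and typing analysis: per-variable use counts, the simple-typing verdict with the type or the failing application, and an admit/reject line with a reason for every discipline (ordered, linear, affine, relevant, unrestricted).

use counts: req: 2, val: 1
order of uses: req, req, val
typing: the term checks, with type C
ordered ✗ (uses contraction: req ×2)
linear ✗ (uses contraction: req ×2)
affine ✗ (uses contraction: req ×2)
relevant ✓ (every one of req, val appears)
unrestricted ✓ (well-typed at C; no restrictions here)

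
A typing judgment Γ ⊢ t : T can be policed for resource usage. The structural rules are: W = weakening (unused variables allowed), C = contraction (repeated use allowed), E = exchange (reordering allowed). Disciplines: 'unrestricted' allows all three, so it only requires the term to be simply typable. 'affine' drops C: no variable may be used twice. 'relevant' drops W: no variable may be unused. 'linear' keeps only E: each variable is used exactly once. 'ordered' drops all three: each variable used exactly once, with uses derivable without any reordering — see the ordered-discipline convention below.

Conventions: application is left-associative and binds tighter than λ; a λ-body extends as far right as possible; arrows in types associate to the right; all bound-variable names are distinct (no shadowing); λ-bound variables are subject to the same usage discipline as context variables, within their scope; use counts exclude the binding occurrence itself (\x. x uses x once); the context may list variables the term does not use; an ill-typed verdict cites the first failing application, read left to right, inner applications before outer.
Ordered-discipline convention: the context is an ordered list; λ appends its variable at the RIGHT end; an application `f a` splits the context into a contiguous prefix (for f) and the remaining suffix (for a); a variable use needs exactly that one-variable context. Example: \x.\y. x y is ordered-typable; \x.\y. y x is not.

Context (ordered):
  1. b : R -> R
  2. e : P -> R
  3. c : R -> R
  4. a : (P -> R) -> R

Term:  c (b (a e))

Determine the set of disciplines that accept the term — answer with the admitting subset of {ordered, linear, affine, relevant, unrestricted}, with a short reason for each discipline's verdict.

admitted by: linear, affine, relevant, unrestricted
variable uses: b: 1; e: 1; c: 1; a: 1
order of uses: c, b, a, e
typing: well-typed — term : R
ordered: ✗ — no ordered split (uses run c, b, a, e)
linear: ✓ — exactly-once usage across b, e, c, a
affine: ✓ — none of b, e, c, a used more than once
relevant: ✓ — none of b, e, c, a goes unused
unrestricted: ✓ — well-typed at R; no restrictions here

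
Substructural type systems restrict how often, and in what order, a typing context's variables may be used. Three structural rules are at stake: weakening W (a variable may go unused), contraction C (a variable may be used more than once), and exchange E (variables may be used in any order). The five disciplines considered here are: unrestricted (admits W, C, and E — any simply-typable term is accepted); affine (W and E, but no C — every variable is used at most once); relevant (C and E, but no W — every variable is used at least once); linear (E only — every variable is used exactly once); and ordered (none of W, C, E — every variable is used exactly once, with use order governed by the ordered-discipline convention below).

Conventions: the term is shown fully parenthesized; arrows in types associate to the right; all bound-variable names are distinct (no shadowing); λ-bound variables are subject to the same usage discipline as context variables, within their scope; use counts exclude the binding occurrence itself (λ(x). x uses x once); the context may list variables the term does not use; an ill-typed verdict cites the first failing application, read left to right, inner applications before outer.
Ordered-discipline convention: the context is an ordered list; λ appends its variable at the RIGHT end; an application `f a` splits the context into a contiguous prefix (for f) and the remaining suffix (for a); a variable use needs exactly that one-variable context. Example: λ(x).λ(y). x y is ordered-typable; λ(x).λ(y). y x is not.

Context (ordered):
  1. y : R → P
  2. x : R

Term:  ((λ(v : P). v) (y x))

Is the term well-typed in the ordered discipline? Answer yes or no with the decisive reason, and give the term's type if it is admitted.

yes — y, x, v once each; derivable with no W/C/E; term : P
usage: y: 1; x: 1; v (λ-bound): 1
left-to-right use order: v, y, x
typing: well-typed at P
across the five disciplines: ordered ✓, linear ✓, affine ✓, relevant ✓, unrestricted ✓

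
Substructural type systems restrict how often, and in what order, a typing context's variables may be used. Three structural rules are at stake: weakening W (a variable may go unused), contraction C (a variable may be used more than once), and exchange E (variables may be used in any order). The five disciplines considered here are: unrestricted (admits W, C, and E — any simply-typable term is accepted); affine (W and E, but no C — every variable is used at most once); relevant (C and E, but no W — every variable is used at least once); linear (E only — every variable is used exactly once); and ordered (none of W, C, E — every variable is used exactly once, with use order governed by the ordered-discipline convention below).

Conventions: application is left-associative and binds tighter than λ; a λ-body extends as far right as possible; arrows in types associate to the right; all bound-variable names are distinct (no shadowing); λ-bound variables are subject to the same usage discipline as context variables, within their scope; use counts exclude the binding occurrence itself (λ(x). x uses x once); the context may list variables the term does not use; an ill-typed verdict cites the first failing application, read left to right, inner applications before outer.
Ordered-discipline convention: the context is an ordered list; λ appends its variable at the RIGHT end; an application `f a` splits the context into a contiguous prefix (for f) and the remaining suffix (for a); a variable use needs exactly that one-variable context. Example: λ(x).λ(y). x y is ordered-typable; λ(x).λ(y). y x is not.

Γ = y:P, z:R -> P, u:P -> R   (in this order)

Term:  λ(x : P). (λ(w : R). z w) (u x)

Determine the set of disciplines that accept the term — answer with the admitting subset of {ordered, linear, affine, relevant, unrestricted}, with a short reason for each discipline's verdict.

accepted by: affine, unrestricted
counts: y ×0, z ×1, u ×1, x (bound) ×1, w (bound) ×1
uses in reading order: z, w, u, x
typing: well-typed — term : P -> P
ordered ✗ (needs weakening: y unused)
linear ✗ (needs weakening: y unused)
affine ✓ (y, z, u, x, w: no repeats, contraction unneeded)
relevant ✗ (needs weakening: y unused)
unrestricted ✓ (well-typed at P -> P; no restrictions here)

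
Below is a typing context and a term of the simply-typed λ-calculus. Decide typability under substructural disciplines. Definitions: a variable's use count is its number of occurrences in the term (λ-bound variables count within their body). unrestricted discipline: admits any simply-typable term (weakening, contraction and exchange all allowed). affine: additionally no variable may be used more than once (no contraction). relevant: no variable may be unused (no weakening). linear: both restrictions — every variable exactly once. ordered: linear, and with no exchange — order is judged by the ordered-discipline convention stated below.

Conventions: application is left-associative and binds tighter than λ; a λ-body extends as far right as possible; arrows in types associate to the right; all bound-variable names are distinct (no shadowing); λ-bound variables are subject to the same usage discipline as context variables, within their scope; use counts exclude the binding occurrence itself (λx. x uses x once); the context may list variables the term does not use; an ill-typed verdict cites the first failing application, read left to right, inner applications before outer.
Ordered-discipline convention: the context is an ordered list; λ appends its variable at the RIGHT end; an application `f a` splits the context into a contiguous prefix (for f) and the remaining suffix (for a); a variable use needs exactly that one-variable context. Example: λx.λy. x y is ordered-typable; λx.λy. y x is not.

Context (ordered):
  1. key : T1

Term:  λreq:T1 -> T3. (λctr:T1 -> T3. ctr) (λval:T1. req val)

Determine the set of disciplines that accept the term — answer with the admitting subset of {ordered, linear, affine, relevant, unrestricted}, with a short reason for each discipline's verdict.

admitting disciplines: affine, unrestricted
counts: key: 0×, req (bound): 1×, ctr (bound): 1×, val (bound): 1×
left-to-right use order: ctr, req, val
typing: well-typed at (T1 -> T3) -> T1 -> T3
ordered ✗ (key never used (weakening))
linear ✗ (key never used (weakening))
affine ✓ (none of key, req, ctr, val used more than once)
relevant ✗ (key never used (weakening))
unrestricted ✓ (type-checks ((T1 -> T3) -> T1 -> T3) and nothing is barred)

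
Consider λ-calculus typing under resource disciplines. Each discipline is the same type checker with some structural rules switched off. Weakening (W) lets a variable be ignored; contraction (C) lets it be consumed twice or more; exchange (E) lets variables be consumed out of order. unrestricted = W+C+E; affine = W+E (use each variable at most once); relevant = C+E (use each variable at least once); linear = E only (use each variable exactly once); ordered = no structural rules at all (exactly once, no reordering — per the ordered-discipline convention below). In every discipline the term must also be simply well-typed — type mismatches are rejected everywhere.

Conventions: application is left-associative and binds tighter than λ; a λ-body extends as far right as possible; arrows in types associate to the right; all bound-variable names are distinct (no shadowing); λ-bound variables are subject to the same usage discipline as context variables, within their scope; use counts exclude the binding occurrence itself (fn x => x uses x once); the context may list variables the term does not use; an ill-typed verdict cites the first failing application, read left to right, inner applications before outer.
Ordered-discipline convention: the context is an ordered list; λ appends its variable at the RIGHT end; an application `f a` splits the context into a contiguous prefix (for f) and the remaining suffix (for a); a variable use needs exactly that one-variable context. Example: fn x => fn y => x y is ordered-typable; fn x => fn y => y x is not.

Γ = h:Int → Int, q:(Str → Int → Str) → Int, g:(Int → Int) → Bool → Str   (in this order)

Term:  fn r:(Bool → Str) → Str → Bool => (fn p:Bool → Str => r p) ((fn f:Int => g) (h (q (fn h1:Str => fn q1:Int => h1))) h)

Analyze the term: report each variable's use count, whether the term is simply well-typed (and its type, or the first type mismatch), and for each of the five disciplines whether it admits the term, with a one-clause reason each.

counts: h: 2×, q: 1×, g: 1×, r (λ-bound): 1×, p (λ-bound): 1×, f (λ-bound): 0×, h1 (λ-bound): 1×, q1 (λ-bound): 0×
order of uses: r, p, g, h, q, h1, h
typing: well-typed at ((Bool → Str) → Str → Bool) → Str → Bool
ordered: ✗, uses contraction: h ×2; f, q1 left unused
linear: ✗, uses contraction: h ×2; f, q1 left unused
affine: ✗, uses contraction: h ×2
relevant: ✗, f, q1 left unused
unrestricted: ✓, well-typed at ((Bool → Str) → Str → Bool) → Str → Bool; no restrictions here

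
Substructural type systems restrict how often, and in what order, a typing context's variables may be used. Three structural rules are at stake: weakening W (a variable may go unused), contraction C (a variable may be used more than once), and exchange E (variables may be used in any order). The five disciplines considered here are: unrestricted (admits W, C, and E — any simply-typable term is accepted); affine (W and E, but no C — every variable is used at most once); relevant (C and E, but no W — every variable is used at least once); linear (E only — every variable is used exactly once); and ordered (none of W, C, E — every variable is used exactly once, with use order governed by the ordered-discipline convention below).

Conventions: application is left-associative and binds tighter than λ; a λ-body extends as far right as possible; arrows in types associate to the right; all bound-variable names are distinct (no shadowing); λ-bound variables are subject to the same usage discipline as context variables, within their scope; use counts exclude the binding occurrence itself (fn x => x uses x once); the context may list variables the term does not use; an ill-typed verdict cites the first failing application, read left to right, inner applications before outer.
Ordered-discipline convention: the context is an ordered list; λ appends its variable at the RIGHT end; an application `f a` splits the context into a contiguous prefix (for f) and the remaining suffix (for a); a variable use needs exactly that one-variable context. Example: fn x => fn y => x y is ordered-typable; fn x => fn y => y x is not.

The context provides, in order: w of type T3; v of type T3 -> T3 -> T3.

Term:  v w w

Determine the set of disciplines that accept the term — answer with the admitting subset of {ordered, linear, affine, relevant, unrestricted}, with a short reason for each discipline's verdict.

accepted by: relevant, unrestricted
use counts: w ×2; v ×1
left-to-right use order: v, w, w
typing: the term checks, with type T3
ordered: ✗ — uses contraction: w ×2
linear: ✗ — uses contraction: w ×2
affine: ✗ — uses contraction: w ×2
relevant: ✓ — none of w, v goes unused
unrestricted: ✓ — type-checks (T3) and nothing is barred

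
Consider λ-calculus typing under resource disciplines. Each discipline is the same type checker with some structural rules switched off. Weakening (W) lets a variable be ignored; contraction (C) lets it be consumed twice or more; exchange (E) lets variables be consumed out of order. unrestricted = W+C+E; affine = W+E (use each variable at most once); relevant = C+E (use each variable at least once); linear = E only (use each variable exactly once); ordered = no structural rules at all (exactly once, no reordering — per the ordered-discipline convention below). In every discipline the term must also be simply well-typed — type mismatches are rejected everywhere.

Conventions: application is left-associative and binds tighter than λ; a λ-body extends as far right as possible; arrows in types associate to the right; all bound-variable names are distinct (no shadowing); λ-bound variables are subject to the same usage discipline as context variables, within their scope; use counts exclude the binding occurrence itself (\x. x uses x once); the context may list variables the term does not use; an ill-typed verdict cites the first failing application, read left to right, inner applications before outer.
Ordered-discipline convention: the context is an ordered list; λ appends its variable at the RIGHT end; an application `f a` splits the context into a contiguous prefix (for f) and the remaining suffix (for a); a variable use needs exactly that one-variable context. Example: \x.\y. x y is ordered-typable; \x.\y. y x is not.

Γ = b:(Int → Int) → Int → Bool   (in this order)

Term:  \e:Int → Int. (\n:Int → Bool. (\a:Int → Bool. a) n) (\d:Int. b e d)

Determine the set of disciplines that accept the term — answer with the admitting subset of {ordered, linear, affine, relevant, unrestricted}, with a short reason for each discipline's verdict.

admitted in: ordered, linear, affine, relevant, unrestricted
variable uses: b=1, e [bound]=1, n [bound]=1, a [bound]=1, d [bound]=1
uses in reading order: a, n, b, e, d
typing: well-typed at (Int → Int) → Int → Bool
ordered: ✓ — single-use (b, e, n, a, d), ordered derivation ok
linear: ✓ — exactly-once usage across b, e, n, a, d
affine: ✓ — b, e, n, a, d: no repeats, contraction unneeded
relevant: ✓ — none of b, e, n, a, d goes unused
unrestricted: ✓ — type-checks ((Int → Int) → Int → Bool) and nothing is barred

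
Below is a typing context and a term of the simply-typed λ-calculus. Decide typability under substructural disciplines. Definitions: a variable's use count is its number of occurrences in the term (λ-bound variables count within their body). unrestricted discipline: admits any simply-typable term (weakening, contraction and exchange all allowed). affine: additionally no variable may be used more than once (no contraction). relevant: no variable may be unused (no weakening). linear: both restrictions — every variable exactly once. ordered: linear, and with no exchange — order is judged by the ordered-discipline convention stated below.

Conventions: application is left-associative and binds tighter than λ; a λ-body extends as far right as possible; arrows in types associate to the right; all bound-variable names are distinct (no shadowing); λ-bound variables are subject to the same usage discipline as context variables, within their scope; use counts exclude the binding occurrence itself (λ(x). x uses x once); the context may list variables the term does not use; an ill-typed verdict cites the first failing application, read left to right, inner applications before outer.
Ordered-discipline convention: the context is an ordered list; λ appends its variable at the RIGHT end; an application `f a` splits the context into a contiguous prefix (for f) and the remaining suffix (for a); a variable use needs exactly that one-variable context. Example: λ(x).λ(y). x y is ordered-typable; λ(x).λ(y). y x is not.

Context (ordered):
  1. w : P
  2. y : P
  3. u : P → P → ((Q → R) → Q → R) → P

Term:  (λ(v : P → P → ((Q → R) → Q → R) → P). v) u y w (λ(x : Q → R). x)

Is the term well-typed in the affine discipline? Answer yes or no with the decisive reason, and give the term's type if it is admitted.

yes — at most one use each (w, y, u, v, x); term : P
use counts: w ×1; y ×1; u ×1; v (bound) ×1; x (bound) ×1
left-to-right use order: v, u, y, w, x
typing: well-typed — term : P
all disciplines: ordered ✗, linear ✓, affine ✓, relevant ✓, unrestricted ✓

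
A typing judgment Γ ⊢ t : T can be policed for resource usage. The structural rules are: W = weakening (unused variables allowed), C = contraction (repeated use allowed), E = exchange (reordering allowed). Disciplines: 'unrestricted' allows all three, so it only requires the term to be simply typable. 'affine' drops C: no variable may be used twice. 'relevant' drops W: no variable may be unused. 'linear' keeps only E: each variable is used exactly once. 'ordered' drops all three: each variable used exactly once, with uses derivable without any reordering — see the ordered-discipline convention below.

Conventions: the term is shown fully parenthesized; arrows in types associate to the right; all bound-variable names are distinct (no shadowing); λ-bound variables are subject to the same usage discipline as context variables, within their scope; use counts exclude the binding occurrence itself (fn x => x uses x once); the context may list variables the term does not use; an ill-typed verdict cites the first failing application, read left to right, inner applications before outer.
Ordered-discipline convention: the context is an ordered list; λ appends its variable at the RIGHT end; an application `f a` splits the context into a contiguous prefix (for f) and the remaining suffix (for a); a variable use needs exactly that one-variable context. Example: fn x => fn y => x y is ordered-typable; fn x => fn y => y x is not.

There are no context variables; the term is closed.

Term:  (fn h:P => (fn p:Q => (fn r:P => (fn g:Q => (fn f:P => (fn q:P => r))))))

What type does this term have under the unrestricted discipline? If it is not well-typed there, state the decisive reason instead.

term : P -> Q -> P -> Q -> P -> P -> P
counts: h (λ-bound): 0×, p (λ-bound): 0×, r (λ-bound): 1×, g (λ-bound): 0×, f (λ-bound): 0×, q (λ-bound): 0×
order of uses: r
typing: well-typed — term : P -> Q -> P -> Q -> P -> P -> P
per-discipline verdicts: ordered ✗ | linear ✗ | affine ✓ | relevant ✗ | unrestricted ✓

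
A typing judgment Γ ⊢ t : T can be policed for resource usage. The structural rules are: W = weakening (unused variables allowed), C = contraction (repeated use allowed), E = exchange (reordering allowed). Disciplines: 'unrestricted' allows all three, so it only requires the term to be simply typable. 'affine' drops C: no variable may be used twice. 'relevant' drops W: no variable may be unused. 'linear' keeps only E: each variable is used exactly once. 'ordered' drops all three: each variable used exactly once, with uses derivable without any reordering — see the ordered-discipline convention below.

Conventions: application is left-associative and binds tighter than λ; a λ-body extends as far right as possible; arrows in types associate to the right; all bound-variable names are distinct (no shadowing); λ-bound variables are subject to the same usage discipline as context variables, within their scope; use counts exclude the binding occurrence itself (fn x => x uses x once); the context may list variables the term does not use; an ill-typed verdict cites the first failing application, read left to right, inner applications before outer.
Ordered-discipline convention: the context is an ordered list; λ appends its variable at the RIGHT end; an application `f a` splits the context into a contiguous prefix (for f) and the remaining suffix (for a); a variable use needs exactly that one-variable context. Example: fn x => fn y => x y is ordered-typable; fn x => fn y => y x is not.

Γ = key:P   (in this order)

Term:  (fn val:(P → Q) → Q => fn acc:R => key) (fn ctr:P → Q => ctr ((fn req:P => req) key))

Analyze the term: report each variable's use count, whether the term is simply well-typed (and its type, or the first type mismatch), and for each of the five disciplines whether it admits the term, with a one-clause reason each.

usage: key ×2; val (bound) ×0; acc (bound) ×0; ctr (bound) ×1; req (bound) ×1
uses in reading order: key, ctr, req, key
typing: ✓ — R → P
ordered: ✗, key ×2 used more than once (contraction); unused: val, acc — weakening required
linear: ✗, key ×2 used more than once (contraction); unused: val, acc — weakening required
affine: ✗, key ×2 used more than once (contraction)
relevant: ✗, unused: val, acc — weakening required
unrestricted: ✓, simply typable at R → P; W, C, E all held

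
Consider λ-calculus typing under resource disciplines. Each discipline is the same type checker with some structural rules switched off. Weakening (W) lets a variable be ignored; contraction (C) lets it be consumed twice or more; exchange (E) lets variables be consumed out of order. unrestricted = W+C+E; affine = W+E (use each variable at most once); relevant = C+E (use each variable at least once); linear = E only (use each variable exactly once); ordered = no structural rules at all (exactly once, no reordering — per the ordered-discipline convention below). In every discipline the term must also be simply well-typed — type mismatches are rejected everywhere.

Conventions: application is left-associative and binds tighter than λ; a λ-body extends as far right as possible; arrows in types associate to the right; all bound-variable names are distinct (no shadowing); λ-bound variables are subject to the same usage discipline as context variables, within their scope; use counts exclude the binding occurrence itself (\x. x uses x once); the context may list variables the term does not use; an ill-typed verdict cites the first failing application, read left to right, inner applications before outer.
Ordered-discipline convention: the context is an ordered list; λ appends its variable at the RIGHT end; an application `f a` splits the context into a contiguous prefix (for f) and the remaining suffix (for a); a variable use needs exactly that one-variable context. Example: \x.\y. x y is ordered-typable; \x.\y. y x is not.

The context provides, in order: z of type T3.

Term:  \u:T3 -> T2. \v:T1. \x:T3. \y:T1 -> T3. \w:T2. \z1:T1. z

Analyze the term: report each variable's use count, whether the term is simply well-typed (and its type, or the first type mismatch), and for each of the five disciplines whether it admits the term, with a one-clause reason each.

counts: z: 1×, u (λ-bound): 0×, v (λ-bound): 0×, x (λ-bound): 0×, y (λ-bound): 0×, w (λ-bound): 0×, z1 (λ-bound): 0×
left-to-right use order: z
typing: well-typed at (T3 -> T2) -> T1 -> T3 -> (T1 -> T3) -> T2 -> T1 -> T3
ordered: ✗, u, v, x, y, w, z1 left unused
linear: ✗, u, v, x, y, w, z1 left unused
affine: ✓, none of z, u, v, x, y, w, z1 used more than once
relevant: ✗, u, v, x, y, w, z1 left unused
unrestricted: ✓, simply typable at (T3 -> T2) -> T1 -> T3 -> (T1 -> T3) -> T2 -> T1 -> T3; W, C, E all held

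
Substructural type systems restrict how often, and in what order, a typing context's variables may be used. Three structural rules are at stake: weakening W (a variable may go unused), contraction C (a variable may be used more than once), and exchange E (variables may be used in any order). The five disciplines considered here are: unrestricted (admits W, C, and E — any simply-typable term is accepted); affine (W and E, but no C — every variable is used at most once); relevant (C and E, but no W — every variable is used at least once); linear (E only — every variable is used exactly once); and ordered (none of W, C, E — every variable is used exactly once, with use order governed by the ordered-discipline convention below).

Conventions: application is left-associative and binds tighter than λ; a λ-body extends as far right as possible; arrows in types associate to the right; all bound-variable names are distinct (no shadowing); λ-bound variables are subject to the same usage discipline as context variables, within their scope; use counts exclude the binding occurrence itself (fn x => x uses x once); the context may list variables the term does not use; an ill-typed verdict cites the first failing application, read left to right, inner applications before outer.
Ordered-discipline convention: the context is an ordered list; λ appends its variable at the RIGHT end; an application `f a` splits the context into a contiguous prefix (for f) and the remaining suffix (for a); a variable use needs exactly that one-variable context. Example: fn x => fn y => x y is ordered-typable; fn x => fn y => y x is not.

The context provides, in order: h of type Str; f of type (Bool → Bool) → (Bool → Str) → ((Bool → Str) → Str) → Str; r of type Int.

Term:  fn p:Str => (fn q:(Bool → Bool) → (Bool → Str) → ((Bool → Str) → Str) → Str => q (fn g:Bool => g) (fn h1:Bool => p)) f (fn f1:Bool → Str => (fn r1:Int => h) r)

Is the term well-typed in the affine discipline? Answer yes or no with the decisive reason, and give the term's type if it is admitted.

yes — no duplicate uses among h, f, r, p, q, g, h1, f1, r1; term : Str → Str
use counts: h=1, f=1, r=1, p (λ-bound)=1, q (λ-bound)=1, g (λ-bound)=1, h1 (λ-bound)=0, f1 (λ-bound)=0, r1 (λ-bound)=0
left-to-right use order: q, g, p, f, h, r
typing: well-typed at Str → Str
all disciplines: ordered ✗; linear ✗; affine ✓; relevant ✗; unrestricted ✓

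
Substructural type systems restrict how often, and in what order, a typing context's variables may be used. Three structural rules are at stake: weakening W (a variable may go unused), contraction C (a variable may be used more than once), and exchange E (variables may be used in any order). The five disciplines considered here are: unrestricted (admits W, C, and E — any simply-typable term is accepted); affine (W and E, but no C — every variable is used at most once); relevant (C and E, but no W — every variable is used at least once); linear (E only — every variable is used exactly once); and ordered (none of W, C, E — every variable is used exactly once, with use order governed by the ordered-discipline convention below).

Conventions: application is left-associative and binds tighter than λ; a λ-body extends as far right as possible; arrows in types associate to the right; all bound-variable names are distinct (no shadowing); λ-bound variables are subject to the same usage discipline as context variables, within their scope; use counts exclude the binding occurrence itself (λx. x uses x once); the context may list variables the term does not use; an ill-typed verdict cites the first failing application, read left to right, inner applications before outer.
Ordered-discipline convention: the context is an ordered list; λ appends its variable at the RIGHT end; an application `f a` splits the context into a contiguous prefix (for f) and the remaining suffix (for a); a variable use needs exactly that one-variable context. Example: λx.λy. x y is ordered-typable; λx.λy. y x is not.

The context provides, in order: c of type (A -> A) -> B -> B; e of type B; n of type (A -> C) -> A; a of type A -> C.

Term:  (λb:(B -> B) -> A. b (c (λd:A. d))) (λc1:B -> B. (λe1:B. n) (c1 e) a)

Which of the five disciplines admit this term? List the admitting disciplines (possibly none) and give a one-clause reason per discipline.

admitted by: affine, unrestricted
counts: c ×1; e ×1; n ×1; a ×1; b (bound) ×1; d (bound) ×1; c1 (bound) ×1; e1 (bound) ×0
uses in reading order: b, c, d, n, c1, e, a
typing: the term checks, with type A
ordered: ✗, needs weakening: e1 unused
linear: ✗, needs weakening: e1 unused
affine: ✓, no duplicate uses among c, e, n, a, b, d, c1, e1
relevant: ✗, needs weakening: e1 unused
unrestricted: ✓, well-typed at A; no restrictions here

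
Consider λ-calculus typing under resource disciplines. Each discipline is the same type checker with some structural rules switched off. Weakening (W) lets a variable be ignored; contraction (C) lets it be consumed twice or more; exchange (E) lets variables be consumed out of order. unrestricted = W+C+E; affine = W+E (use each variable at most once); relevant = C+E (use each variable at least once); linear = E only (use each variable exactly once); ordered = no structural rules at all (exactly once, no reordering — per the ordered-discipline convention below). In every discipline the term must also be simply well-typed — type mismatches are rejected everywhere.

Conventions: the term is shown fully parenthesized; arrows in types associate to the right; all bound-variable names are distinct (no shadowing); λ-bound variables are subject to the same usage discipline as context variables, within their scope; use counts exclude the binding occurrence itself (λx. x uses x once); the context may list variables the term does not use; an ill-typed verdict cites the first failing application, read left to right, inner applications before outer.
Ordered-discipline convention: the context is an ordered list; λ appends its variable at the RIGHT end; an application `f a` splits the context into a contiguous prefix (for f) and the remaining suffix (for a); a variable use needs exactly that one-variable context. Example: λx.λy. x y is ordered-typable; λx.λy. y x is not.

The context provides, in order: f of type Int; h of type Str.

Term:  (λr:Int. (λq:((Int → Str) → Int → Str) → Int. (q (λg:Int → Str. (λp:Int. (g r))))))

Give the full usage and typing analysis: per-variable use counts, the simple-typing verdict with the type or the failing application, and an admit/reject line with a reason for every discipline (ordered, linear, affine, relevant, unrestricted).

variable uses: f ×0, h ×0, r (λ-bound) ×1, q (λ-bound) ×1, g (λ-bound) ×1, p (λ-bound) ×0
left-to-right use order: q, g, r
typing: well-typed at Int → (((Int → Str) → Int → Str) → Int) → Int
ordered: ✗ — f, h, p never used (weakening)
linear: ✗ — f, h, p never used (weakening)
affine: ✓ — f, h, r, q, g, p: no repeats, contraction unneeded
relevant: ✗ — f, h, p never used (weakening)
unrestricted: ✓ — type-checks (Int → (((Int → Str) → Int → Str) → Int) → Int) and nothing is barred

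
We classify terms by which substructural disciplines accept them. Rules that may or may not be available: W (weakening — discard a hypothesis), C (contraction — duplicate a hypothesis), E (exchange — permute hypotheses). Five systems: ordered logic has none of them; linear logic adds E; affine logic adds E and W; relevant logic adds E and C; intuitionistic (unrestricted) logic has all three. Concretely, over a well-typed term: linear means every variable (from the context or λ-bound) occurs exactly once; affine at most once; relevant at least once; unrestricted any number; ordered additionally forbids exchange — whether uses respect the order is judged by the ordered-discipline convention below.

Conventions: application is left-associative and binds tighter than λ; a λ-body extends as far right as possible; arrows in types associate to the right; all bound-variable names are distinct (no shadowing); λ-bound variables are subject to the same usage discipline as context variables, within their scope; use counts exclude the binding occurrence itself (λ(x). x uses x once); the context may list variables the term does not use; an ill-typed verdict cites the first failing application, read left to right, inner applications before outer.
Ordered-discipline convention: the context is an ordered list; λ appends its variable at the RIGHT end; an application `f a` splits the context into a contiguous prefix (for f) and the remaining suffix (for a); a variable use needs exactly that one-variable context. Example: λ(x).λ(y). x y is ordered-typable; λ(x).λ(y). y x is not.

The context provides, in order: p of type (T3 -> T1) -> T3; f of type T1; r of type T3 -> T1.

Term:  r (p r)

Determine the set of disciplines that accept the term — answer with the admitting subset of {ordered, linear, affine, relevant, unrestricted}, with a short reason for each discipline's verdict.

admitted in: unrestricted
usage: p ×1, f ×0, r ×2
use order (left to right): r, p, r
typing: the term checks, with type T1
ordered: ✗, repeated use of r ×2; needs weakening: f unused
linear: ✗, repeated use of r ×2; needs weakening: f unused
affine: ✗, repeated use of r ×2
relevant: ✗, needs weakening: f unused
unrestricted: ✓, simply typable at T1; W, C, E all held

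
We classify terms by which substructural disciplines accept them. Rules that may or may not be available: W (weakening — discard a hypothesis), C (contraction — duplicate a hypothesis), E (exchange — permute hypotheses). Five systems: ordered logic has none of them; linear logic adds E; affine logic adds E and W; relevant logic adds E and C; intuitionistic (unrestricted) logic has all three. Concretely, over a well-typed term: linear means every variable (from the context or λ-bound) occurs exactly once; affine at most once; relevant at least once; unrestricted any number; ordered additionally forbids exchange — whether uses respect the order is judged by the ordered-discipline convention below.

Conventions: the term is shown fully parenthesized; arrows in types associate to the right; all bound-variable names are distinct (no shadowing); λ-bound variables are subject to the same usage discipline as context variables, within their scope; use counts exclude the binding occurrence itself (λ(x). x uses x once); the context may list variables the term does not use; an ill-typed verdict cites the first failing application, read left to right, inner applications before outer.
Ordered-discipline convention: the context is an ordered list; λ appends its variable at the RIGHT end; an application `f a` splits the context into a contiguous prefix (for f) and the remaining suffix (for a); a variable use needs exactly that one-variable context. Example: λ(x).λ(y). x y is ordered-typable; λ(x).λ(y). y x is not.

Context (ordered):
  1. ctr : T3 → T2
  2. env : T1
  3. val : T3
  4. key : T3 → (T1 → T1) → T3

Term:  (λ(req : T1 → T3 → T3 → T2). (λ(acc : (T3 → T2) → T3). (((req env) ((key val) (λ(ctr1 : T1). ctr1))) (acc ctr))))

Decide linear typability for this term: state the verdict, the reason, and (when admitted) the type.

yes — each of ctr, env, val, key, req, acc, ctr1 used exactly once; term : (T1 → T3 → T3 → T2) → ((T3 → T2) → T3) → T2
usage: ctr=1; env=1; val=1; key=1; req (λ-bound)=1; acc (λ-bound)=1; ctr1 (λ-bound)=1
order of uses: req, env, key, val, ctr1, acc, ctr
typing: well-typed — term : (T1 → T3 → T3 → T2) → ((T3 → T2) → T3) → T2
all disciplines: ordered ✗; linear ✓; affine ✓; relevant ✓; unrestricted ✓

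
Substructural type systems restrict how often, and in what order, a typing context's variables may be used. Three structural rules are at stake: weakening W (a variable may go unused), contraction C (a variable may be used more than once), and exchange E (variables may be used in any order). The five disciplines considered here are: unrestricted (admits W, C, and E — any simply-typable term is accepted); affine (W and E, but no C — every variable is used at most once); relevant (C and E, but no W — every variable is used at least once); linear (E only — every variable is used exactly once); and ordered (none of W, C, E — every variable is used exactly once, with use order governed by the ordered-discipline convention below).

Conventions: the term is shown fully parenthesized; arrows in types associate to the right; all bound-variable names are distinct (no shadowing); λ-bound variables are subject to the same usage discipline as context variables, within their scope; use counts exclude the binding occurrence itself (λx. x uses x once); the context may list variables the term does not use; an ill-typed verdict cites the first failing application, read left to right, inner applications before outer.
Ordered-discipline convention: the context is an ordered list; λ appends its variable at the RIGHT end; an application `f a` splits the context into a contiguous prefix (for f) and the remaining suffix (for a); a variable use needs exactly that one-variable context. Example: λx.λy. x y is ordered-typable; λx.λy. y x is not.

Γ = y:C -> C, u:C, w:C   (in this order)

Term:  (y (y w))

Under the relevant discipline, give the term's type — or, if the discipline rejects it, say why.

not well-typed under relevant — u left unused
variable uses: y: 2, u: 0, w: 1
uses in reading order: y, y, w
typing: ✓ — C
all disciplines: ordered ✗ | linear ✗ | affine ✗ | relevant ✗ | unrestricted ✓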